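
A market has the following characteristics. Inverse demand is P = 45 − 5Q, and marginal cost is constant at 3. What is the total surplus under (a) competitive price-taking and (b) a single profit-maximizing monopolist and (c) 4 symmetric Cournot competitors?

Competitive firms price at marginal cost: P = 3, giving Q = 8.4.
CS = ½·(45 − 3)·8.4 = 176.4; PS = (3 − 3)·8.4 = 0; TS = 176.4.
A monopolist chooses Q where MR = MC. MR = 45 − 10Q; setting this equal to 3 gives Q = 4.2 and P = 24.
CS = ½·(45 − 24)·4.2 = 44.1; PS = (24 − 3)·4.2 = 88.2; TS = 132.3.
With 4 symmetric Cournot firms, each firm's FOC gives 45 − 25q = 3, so q = 1.68, Q = 4·1.68 = 6.72, and P = 11.4.
CS = ½·(45 − 11.4)·6.72 = 112.896; PS = (11.4 − 3)·6.72 = 56.448; TS = 169.344.

Competition: TS = 176.4; Monopoly: TS = 132.3; Cournot: TS = 169.344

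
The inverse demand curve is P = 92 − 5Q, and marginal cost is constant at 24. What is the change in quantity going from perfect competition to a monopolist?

Quantity falls by 6.8

Competitive firms price at marginal cost: P = 24, giving Q = 13.6.
Monopoly sets MR = MC: 92 − 10Q = 24 ⇒ Q = 6.8, P = 92 − 5·6.8 = 58.
Change in quantity: 6.8 − 13.6 = −6.8.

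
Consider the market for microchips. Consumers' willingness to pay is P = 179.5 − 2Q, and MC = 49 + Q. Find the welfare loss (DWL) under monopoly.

DWL = 454.14

Under competition P = MC: 179.5 − 2Q = 49 + Q ⇒ Q = 43.5, P = 92.5.
A monopolist chooses Q where MR = MC. MR = 179.5 − 4Q; setting this equal to 49 + Q gives Q = 26.1 and P = 127.3.
CS = ½·(179.5 − 92.5)·43.5 = 1892.25; PS = (92.5·43.5 − 49·43.5 − ½·1·43.5²) = 946.125; TS = 2838.375.
CS = ½·(179.5 − 127.3)·26.1 = 681.21; PS = (127.3·26.1 − 49·26.1 − ½·1·26.1²) = 1703.025; TS = 2384.235.
DWL = 2838.375 − 2384.235 = 454.14.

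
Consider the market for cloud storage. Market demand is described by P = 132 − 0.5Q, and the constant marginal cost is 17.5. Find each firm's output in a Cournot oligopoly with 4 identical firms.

q_i = 45.8

Cournot with 4 identical firms: the symmetric best-response condition is 132 − 2.5q = 17.5. Each firm produces q = 45.8, total output Q = 183.2, price P = 40.4.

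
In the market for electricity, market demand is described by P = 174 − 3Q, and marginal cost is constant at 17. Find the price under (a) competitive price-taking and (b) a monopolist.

Competition: P = 17; Monopoly: P = 95.5

Competitive firms price at marginal cost: P = 17, giving Q = 157/3.
A monopolist chooses Q where MR = MC. MR = 174 − 6Q; setting this equal to 17 gives Q = 157/6 and P = 95.5.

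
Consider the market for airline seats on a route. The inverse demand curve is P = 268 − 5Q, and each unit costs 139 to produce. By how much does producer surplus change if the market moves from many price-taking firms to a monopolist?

Perfect competition: P = MC = 139, so 268 − 5Q = 139 and Q = 25.8.
PS = (139 − 139)·25.8 = 0.
Monopoly sets MR = MC: 268 − 10Q = 139 ⇒ Q = 12.9, P = 268 − 5·12.9 = 203.5.
PS = (203.5 − 139)·12.9 = 832.05.
Change in producer surplus: 832.05 − 0 = 832.05.

Producer surplus rises by 832.05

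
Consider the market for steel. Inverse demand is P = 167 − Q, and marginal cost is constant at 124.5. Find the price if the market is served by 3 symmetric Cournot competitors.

In a 3-firm Cournot equilibrium, symmetry and the first-order condition give q = (167 − 124.5)/(4) = 10.625. So Q = 31.875 and P = 135.125.

P = 135.125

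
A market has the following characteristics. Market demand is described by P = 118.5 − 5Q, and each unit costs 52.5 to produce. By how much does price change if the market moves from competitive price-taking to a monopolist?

Price rises by 33

Under competition P = MC = 52.5, so Q = (118.5 − 52.5)/5 = 13.2.
The monopolist equates marginal revenue to marginal cost: 118.5 − 10Q = 52.5, so Q = 6.6. From demand, P = 85.5.
Change in price: 85.5 − 52.5 = 33.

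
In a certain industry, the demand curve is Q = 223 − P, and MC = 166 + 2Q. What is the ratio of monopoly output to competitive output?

Q_m/Q_c = 0.75

Inverting demand: P = 223 − Q.
Monopoly sets MR = MC: 223 − 2Q = 166 + 2Q ⇒ Q = 14.25, P = 223 − 14.25 = 208.75.
Under competition P = MC: 223 − Q = 166 + 2Q ⇒ Q = 19, P = 204.
Ratio Q_m/Q_c = 14.25/19 = 0.75.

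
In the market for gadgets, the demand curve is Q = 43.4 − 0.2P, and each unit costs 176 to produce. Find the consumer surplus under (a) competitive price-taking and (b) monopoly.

Competition: CS = 168.1; Monopoly: CS = 42.025

Inverting demand: P = 217 − 5Q.
Perfect competition: P = MC = 176, so 217 − 5Q = 176 and Q = 8.2.
CS = ½·(217 − 176)·8.2 = 168.1.
A monopolist chooses Q where MR = MC. MR = 217 − 10Q; setting this equal to 176 gives Q = 4.1 and P = 196.5.
CS = ½·(217 − 196.5)·4.1 = 42.025.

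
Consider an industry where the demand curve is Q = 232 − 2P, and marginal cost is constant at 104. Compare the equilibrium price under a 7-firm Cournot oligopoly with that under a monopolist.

Cournot: P = 105.5; Monopoly: P = 110

Inverting demand: P = 116 − 0.5Q.
With 7 symmetric Cournot firms, each firm's FOC gives 116 − 4q = 104, so q = 3, Q = 7·3 = 21, and P = 105.5.
Monopoly sets MR = MC: 116 − Q = 104 ⇒ Q = 12, P = 116 − 0.5·12 = 110.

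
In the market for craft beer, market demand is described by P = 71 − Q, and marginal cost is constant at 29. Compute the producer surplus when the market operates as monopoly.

A monopolist chooses Q where MR = MC. MR = 71 − 2Q; setting this equal to 29 gives Q = 21 and P = 50.
PS = (50 − 29)·21 = 441.

PS = 441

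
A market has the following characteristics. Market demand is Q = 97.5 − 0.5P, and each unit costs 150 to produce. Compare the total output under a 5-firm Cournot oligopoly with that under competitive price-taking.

Cournot: Q = 18.75; Competition: Q = 22.5

Inverting demand: P = 195 − 2Q.
With 5 symmetric Cournot firms, each firm's FOC gives 195 − 12q = 150, so q = 3.75, Q = 5·3.75 = 18.75, and P = 157.5.
Perfect competition: P = MC = 150, so 195 − 2Q = 150 and Q = 22.5.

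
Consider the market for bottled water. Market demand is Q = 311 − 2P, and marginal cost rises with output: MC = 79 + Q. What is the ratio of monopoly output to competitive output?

Q_m/Q_c = 0.75

Inverting demand: P = 155.5 − 0.5Q.
The monopolist equates marginal revenue to marginal cost: 155.5 − Q = 79 + Q, so Q = 38.25. From demand, P = 136.375.
Competitive equilibrium sets price equal to marginal cost: 155.5 − 0.5Q = 79 + Q, so Q = 51 and P = 130.
Ratio Q_m/Q_c = 38.25/51 = 0.75.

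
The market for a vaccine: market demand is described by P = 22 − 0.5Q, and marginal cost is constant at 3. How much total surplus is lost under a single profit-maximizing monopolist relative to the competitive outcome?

DWL = 90.25

Competitive firms price at marginal cost: P = 3, giving Q = 38.
The monopolist equates marginal revenue to marginal cost: 22 − Q = 3, so Q = 19. From demand, P = 12.5.
DWL is the triangle between Q = 19 and Q = 38: ½·(38 − 19)·(12.5 − 3) = 90.25.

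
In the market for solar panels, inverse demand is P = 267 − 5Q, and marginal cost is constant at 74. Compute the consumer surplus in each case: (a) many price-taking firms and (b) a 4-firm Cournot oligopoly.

Under competition P = MC = 74, so Q = (267 − 74)/5 = 38.6.
CS = ½·(267 − 74)·38.6 = 3724.9.
With 4 symmetric Cournot firms, each firm's FOC gives 267 − 25q = 74, so q = 7.72, Q = 4·7.72 = 30.88, and P = 112.6.
CS = ½·(267 − 112.6)·30.88 = 2383.936.

Competition: CS = 3724.9; Cournot: CS = 2383.936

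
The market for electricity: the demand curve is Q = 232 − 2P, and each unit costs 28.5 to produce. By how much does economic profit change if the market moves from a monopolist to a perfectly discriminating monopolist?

Economic profit rises by 3828.125

Inverting demand: P = 116 − 0.5Q.
A monopolist chooses Q where MR = MC. MR = 116 − Q; setting this equal to 28.5 gives Q = 87.5 and P = 72.25.
Profit = (72.25 − 28.5)·87.5 = 3828.125.
A perfectly discriminating monopolist sells every unit with P(Q) ≥ MC(Q), so output equals the competitive quantity Q = 175. Each buyer pays their reservation price, so CS = 0 and the firm captures all surplus.
PS equals the full surplus area, 7656.25. Profit = 7656.25 = 7656.25.
Change in economic profit: 7656.25 − 3828.125 = 3828.125.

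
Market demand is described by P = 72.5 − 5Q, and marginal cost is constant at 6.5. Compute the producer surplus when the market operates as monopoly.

Monopoly sets MR = MC: 72.5 − 10Q = 6.5 ⇒ Q = 6.6, P = 72.5 − 5·6.6 = 39.5.
PS = (39.5 − 6.5)·6.6 = 217.8.

PS = 217.8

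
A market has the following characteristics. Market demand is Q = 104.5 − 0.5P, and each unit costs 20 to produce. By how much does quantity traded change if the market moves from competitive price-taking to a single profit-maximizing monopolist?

Inverting demand: P = 209 − 2Q.
Under competition P = MC = 20, so Q = (209 − 20)/2 = 94.5.
A monopolist chooses Q where MR = MC. MR = 209 − 4Q; setting this equal to 20 gives Q = 47.25 and P = 114.5.
Change in quantity traded: 47.25 − 94.5 = −47.25.

Quantity traded falls by 47.25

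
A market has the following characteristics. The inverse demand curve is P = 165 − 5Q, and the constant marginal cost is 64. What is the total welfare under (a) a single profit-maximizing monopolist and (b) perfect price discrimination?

The monopolist equates marginal revenue to marginal cost: 165 − 10Q = 64, so Q = 10.1. From demand, P = 114.5.
CS = ½·(165 − 114.5)·10.1 = 255.025; PS = (114.5 − 64)·10.1 = 510.05; TS = 765.075.
A perfectly discriminating monopolist sells every unit with P(Q) ≥ MC(Q), so output equals the competitive quantity Q = 20.2. Each buyer pays their reservation price, so CS = 0 and the firm captures all surplus.
TS = 1020.1 (equal to competitive TS).

Monopoly: TS = 765.075; Perfect PD: TS = 1020.1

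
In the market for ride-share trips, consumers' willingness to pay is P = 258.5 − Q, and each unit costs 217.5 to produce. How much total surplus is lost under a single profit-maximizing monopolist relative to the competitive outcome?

Perfect competition: P = MC = 217.5, so 258.5 − Q = 217.5 and Q = 41.
Monopoly sets MR = MC: 258.5 − 2Q = 217.5 ⇒ Q = 20.5, P = 258.5 − 20.5 = 238.
DWL is the triangle between Q = 20.5 and Q = 41: ½·(41 − 20.5)·(238 − 217.5) = 210.125.

DWL = 210.125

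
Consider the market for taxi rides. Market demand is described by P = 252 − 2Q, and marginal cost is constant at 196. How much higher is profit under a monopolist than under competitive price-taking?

Competitive firms price at marginal cost: P = 196, giving Q = 28.
Profit = (196 − 196)·28 = 0.
Monopoly sets MR = MC: 252 − 4Q = 196 ⇒ Q = 14, P = 252 − 2·14 = 224.
Profit = (224 − 196)·14 = 392.
Change in profit: 392 − 0 = 392.

π rises by 392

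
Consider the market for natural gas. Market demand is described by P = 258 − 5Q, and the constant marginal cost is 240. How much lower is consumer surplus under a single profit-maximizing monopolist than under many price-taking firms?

Consumer surplus falls by 24.3

Competitive firms price at marginal cost: P = 240, giving Q = 3.6.
CS = ½·(258 − 240)·3.6 = 32.4.
A monopolist chooses Q where MR = MC. MR = 258 − 10Q; setting this equal to 240 gives Q = 1.8 and P = 249.
CS = ½·(258 − 249)·1.8 = 8.1.
Change in consumer surplus: 8.1 − 32.4 = −24.3.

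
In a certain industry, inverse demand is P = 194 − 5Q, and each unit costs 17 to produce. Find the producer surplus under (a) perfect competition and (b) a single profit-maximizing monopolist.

Perfect competition: P = MC = 17, so 194 − 5Q = 17 and Q = 35.4.
PS = (17 − 17)·35.4 = 0.
The monopolist equates marginal revenue to marginal cost: 194 − 10Q = 17, so Q = 17.7. From demand, P = 105.5.
PS = (105.5 − 17)·17.7 = 1566.45.

Competition: PS = 0; Monopoly: PS = 1566.45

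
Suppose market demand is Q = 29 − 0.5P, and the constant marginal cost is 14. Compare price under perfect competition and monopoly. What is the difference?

Inverting demand: P = 58 − 2Q.
Under competition P = MC = 14, so Q = (58 − 14)/2 = 22.
Monopoly sets MR = MC: 58 − 4Q = 14 ⇒ Q = 11, P = 58 − 2·11 = 36.
Change in price: 36 − 14 = 22.

P rises by 22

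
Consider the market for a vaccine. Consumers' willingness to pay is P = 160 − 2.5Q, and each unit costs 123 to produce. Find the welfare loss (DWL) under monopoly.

DWL = 68.45

Under competition P = MC = 123, so Q = (160 − 123)/2.5 = 14.8.
A monopolist chooses Q where MR = MC. MR = 160 − 5Q; setting this equal to 123 gives Q = 7.4 and P = 141.5.
DWL is the triangle between Q = 7.4 and Q = 14.8: ½·(14.8 − 7.4)·(141.5 − 123) = 68.45.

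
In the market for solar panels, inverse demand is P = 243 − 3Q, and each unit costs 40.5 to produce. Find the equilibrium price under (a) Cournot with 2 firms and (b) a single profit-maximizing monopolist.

Cournot with 2 identical firms: the symmetric best-response condition is 243 − 9q = 40.5. Each firm produces q = 22.5, total output Q = 45, price P = 108.
Monopoly sets MR = MC: 243 − 6Q = 40.5 ⇒ Q = 33.75, P = 243 − 3·33.75 = 141.75.

Cournot: P = 108; Monopoly: P = 141.75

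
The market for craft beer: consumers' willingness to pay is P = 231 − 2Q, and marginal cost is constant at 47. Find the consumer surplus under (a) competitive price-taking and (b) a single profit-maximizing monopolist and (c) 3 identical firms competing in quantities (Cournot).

Competition: CS = 8464; Monopoly: CS = 2116; Cournot: CS = 4761

Under competition P = MC = 47, so Q = (231 − 47)/2 = 92.
CS = ½·(231 − 47)·92 = 8464.
Monopoly sets MR = MC: 231 − 4Q = 47 ⇒ Q = 46, P = 231 − 2·46 = 139.
CS = ½·(231 − 139)·46 = 2116.
With 3 symmetric Cournot firms, each firm's FOC gives 231 − 8q = 47, so q = 23, Q = 3·23 = 69, and P = 93.
CS = ½·(231 − 93)·69 = 4761.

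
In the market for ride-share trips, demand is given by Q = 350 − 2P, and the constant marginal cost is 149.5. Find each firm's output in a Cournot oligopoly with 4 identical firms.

q_i = 10.2

Inverting demand: P = 175 − 0.5Q.
With 4 symmetric Cournot firms, each firm's FOC gives 175 − 2.5q = 149.5, so q = 10.2, Q = 4·10.2 = 40.8, and P = 154.6.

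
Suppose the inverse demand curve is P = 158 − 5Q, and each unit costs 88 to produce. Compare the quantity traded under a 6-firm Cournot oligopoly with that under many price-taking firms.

With 6 symmetric Cournot firms, each firm's FOC gives 158 − 35q = 88, so q = 2, Q = 6·2 = 12, and P = 98.
Competitive firms price at marginal cost: P = 88, giving Q = 14.

Cournot: Q = 12; Competition: Q = 14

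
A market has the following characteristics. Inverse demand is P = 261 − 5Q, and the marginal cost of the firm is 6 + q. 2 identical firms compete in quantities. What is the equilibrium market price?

P = 101.625

Cournot with 2 identical firms: the symmetric best-response condition is 261 − 15q = 6 + q. Each firm produces q = 255/16, total output Q = 31.875, price P = 101.625.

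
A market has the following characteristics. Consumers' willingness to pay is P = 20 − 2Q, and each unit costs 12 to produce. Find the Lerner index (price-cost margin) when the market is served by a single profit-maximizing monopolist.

Lerner index = 0.25

A monopolist chooses Q where MR = MC. MR = 20 − 4Q; setting this equal to 12 gives Q = 2 and P = 16.
Lerner index = (P − MC)/P = (16 − 12)/16 = 0.25.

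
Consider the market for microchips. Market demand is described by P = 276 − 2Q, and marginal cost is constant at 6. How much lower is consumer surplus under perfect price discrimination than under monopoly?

Consumer surplus falls by 4556.25

Monopoly sets MR = MC: 276 − 4Q = 6 ⇒ Q = 67.5, P = 276 − 2·67.5 = 141.
CS = ½·(276 − 141)·67.5 = 4556.25.
Under first-degree price discrimination the firm charges each unit its demand price and produces up to where P = MC, i.e. Q = 135. Consumer surplus is zero; producer surplus equals total surplus.
CS = 0.
Change in consumer surplus: 0 − 4556.25 = −4556.25.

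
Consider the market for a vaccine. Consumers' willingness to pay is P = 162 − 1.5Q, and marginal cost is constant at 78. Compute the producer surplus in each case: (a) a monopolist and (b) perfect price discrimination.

Monopoly: PS = 1176; Perfect PD: PS = 2352

A monopolist chooses Q where MR = MC. MR = 162 − 3Q; setting this equal to 78 gives Q = 28 and P = 120.
PS = (120 − 78)·28 = 1176.
Under first-degree price discrimination the firm charges each unit its demand price and produces up to where P = MC, i.e. Q = 56. Consumer surplus is zero; producer surplus equals total surplus.
PS = ½·(162 − 78)·56 = 2352.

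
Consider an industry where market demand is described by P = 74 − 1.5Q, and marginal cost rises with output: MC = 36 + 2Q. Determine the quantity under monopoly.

Monopoly sets MR = MC: 74 − 3Q = 36 + 2Q ⇒ Q = 7.6, P = 74 − 1.5·7.6 = 62.6.

Q = 7.6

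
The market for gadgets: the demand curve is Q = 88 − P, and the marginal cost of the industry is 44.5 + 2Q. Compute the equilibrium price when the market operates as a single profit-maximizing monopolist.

Inverting demand: P = 88 − Q.
The monopolist equates marginal revenue to marginal cost: 88 − 2Q = 44.5 + 2Q, so Q = 10.875. From demand, P = 77.125.

P = 77.125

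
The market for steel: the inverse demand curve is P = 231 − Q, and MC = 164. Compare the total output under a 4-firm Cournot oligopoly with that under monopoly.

Cournot: Q = 53.6; Monopoly: Q = 33.5

With 4 symmetric Cournot firms, each firm's FOC gives 231 − 5q = 164, so q = 13.4, Q = 4·13.4 = 53.6, and P = 177.4.
The monopolist equates marginal revenue to marginal cost: 231 − 2Q = 164, so Q = 33.5. From demand, P = 197.5.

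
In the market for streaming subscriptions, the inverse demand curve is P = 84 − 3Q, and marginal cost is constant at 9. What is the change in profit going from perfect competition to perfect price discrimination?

Under competition P = MC = 9, so Q = (84 − 9)/3 = 25.
Profit = (9 − 9)·25 = 0.
Under first-degree price discrimination the firm charges each unit its demand price and produces up to where P = MC, i.e. Q = 25. Consumer surplus is zero; producer surplus equals total surplus.
PS equals the full surplus area, 937.5. Profit = 937.5 = 937.5.
Change in profit: 937.5 − 0 = 937.5.

Profit rises by 937.5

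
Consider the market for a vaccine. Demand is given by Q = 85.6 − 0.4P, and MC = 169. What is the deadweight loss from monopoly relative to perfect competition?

Inverting demand: P = 214 − 2.5Q.
Under competition P = MC = 169, so Q = (214 − 169)/2.5 = 18.
The monopolist equates marginal revenue to marginal cost: 214 − 5Q = 169, so Q = 9. From demand, P = 191.5.
DWL is the triangle between Q = 9 and Q = 18: ½·(18 − 9)·(191.5 − 169) = 101.25.

DWL = 101.25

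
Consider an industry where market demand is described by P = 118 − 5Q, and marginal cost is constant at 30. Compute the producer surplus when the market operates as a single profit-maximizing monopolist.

Monopoly sets MR = MC: 118 − 10Q = 30 ⇒ Q = 8.8, P = 118 − 5·8.8 = 74.
PS = (74 − 30)·8.8 = 387.2.

PS = 387.2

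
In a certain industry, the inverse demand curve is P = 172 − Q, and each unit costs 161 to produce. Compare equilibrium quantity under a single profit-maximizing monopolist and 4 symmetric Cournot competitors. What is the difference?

Q rises by 3.3

The monopolist equates marginal revenue to marginal cost: 172 − 2Q = 161, so Q = 5.5. From demand, P = 166.5.
Cournot with 4 identical firms: the symmetric best-response condition is 172 − 5q = 161. Each firm produces q = 2.2, total output Q = 8.8, price P = 163.2.
Change in equilibrium quantity: 8.8 − 5.5 = 3.3.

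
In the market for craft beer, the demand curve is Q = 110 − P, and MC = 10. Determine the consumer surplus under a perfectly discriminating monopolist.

Inverting demand: P = 110 − Q.
Under first-degree price discrimination the firm charges each unit its demand price and produces up to where P = MC, i.e. Q = 100. Consumer surplus is zero; producer surplus equals total surplus.
CS = 0.

CS = 0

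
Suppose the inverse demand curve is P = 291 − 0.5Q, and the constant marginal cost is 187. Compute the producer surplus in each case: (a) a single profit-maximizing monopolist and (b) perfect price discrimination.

Monopoly: PS = 5408; Perfect PD: PS = 10816

The monopolist equates marginal revenue to marginal cost: 291 − Q = 187, so Q = 104. From demand, P = 239.
PS = (239 − 187)·104 = 5408.
With perfect price discrimination, output is the efficient level Q = 208 (where demand meets MC), but every buyer pays their willingness to pay: CS = 0 and PS = total surplus.
PS = ½·(291 − 187)·208 = 10816.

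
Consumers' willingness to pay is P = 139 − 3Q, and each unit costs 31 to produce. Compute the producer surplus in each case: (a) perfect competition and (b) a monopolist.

Competition: PS = 0; Monopoly: PS = 972

Perfect competition: P = MC = 31, so 139 − 3Q = 31 and Q = 36.
PS = (31 − 31)·36 = 0.
The monopolist equates marginal revenue to marginal cost: 139 − 6Q = 31, so Q = 18. From demand, P = 85.
PS = (85 − 31)·18 = 972.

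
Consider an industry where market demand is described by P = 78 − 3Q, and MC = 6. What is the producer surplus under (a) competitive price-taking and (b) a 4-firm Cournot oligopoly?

Perfect competition: P = MC = 6, so 78 − 3Q = 6 and Q = 24.
PS = (6 − 6)·24 = 0.
In a 4-firm Cournot equilibrium, symmetry and the first-order condition give q = (78 − 6)/(15) = 4.8. So Q = 19.2 and P = 20.4.
PS = (20.4 − 6)·19.2 = 276.48.

Competition: PS = 0; Cournot: PS = 276.48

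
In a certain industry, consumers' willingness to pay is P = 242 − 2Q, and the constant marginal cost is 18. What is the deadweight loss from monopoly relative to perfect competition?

Perfect competition: P = MC = 18, so 242 − 2Q = 18 and Q = 112.
The monopolist equates marginal revenue to marginal cost: 242 − 4Q = 18, so Q = 56. From demand, P = 130.
DWL is the triangle between Q = 56 and Q = 112: ½·(112 − 56)·(130 − 18) = 3136.

DWL = 3136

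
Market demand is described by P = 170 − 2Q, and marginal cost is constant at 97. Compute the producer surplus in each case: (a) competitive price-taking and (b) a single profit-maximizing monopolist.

Under competition P = MC = 97, so Q = (170 − 97)/2 = 36.5.
PS = (97 − 97)·36.5 = 0.
Monopoly sets MR = MC: 170 − 4Q = 97 ⇒ Q = 18.25, P = 170 − 2·18.25 = 133.5.
PS = (133.5 − 97)·18.25 = 666.125.

Competition: PS = 0; Monopoly: PS = 666.125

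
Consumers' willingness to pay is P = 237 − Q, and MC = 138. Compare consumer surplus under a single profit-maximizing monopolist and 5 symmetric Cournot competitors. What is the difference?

CS rises by 2178

Monopoly sets MR = MC: 237 − 2Q = 138 ⇒ Q = 49.5, P = 237 − 49.5 = 187.5.
CS = ½·(237 − 187.5)·49.5 = 1225.125.
In a 5-firm Cournot equilibrium, symmetry and the first-order condition give q = (237 − 138)/(6) = 16.5. So Q = 82.5 and P = 154.5.
CS = ½·(237 − 154.5)·82.5 = 3403.125.
Change in consumer surplus: 3403.125 − 1225.125 = 2178.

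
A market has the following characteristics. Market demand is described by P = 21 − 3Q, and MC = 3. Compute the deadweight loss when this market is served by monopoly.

Perfect competition: P = MC = 3, so 21 − 3Q = 3 and Q = 6.
A monopolist chooses Q where MR = MC. MR = 21 − 6Q; setting this equal to 3 gives Q = 3 and P = 12.
DWL is the triangle between Q = 3 and Q = 6: ½·(6 − 3)·(12 − 3) = 13.5.

DWL = 13.5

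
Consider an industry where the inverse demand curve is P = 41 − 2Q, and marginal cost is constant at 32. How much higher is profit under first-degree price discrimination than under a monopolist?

The monopolist equates marginal revenue to marginal cost: 41 − 4Q = 32, so Q = 2.25. From demand, P = 36.5.
Profit = (36.5 − 32)·2.25 = 10.125.
With perfect price discrimination, output is the efficient level Q = 4.5 (where demand meets MC), but every buyer pays their willingness to pay: CS = 0 and PS = total surplus.
PS equals the full surplus area, 20.25. Profit = 20.25 = 20.25.
Change in profit: 20.25 − 10.125 = 10.125.

π rises by 10.125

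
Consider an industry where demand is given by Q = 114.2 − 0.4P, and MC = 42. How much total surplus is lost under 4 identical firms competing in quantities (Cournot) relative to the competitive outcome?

Inverting demand: P = 285.5 − 2.5Q.
Perfect competition: P = MC = 42, so 285.5 − 2.5Q = 42 and Q = 97.4.
Cournot with 4 identical firms: the symmetric best-response condition is 285.5 − 12.5q = 42. Each firm produces q = 19.48, total output Q = 77.92, price P = 90.7.
DWL is the triangle between Q = 77.92 and Q = 97.4: ½·(97.4 − 77.92)·(90.7 − 42) = 474.338.

DWL = 474.338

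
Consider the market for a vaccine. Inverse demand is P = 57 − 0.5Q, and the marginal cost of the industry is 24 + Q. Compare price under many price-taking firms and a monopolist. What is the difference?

Under competition P = MC: 57 − 0.5Q = 24 + Q ⇒ Q = 22, P = 46.
Monopoly sets MR = MC: 57 − Q = 24 + Q ⇒ Q = 16.5, P = 57 − 0.5·16.5 = 48.75.
Change in price: 48.75 − 46 = 2.75.

P rises by 2.75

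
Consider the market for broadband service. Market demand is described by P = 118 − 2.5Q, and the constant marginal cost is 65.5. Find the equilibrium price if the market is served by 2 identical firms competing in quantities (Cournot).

P = 83

In a 2-firm Cournot equilibrium, symmetry and the first-order condition give q = (118 − 65.5)/(7.5) = 7. So Q = 14 and P = 83.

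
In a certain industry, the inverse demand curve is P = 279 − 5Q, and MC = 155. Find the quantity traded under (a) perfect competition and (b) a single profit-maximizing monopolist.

Perfect competition: P = MC = 155, so 279 − 5Q = 155 and Q = 24.8.
Monopoly sets MR = MC: 279 − 10Q = 155 ⇒ Q = 12.4, P = 279 − 5·12.4 = 217.

Competition: Q = 24.8; Monopoly: Q = 12.4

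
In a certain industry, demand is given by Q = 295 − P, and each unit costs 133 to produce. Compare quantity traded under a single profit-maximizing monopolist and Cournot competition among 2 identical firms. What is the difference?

Inverting demand: P = 295 − Q.
A monopolist chooses Q where MR = MC. MR = 295 − 2Q; setting this equal to 133 gives Q = 81 and P = 214.
Cournot with 2 identical firms: the symmetric best-response condition is 295 − 3q = 133. Each firm produces q = 54, total output Q = 108, price P = 187.
Change in quantity traded: 108 − 81 = 27.

Q rises by 27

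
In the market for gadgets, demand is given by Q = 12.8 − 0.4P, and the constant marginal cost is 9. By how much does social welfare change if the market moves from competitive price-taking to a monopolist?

Social welfare falls by 26.45

Inverting demand: P = 32 − 2.5Q.
Under competition P = MC = 9, so Q = (32 − 9)/2.5 = 9.2.
CS = ½·(32 − 9)·9.2 = 105.8; PS = (9 − 9)·9.2 = 0; TS = 105.8.
The monopolist equates marginal revenue to marginal cost: 32 − 5Q = 9, so Q = 4.6. From demand, P = 20.5.
CS = ½·(32 − 20.5)·4.6 = 26.45; PS = (20.5 − 9)·4.6 = 52.9; TS = 79.35.
Change in social welfare: 79.35 − 105.8 = −26.45.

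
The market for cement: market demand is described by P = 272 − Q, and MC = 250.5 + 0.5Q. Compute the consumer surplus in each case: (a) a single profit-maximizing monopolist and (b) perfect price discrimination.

Monopoly sets MR = MC: 272 − 2Q = 250.5 + 0.5Q ⇒ Q = 8.6, P = 272 − 8.6 = 263.4.
CS = ½·(272 − 263.4)·8.6 = 36.98.
A perfectly discriminating monopolist sells every unit with P(Q) ≥ MC(Q), so output equals the competitive quantity Q = 43/3. Each buyer pays their reservation price, so CS = 0 and the firm captures all surplus.
CS = 0.

Monopoly: CS = 36.98; Perfect PD: CS = 0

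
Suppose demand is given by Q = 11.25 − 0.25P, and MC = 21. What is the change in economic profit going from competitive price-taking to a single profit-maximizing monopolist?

Inverting demand: P = 45 − 4Q.
Under competition P = MC = 21, so Q = (45 − 21)/4 = 6.
Profit = (21 − 21)·6 = 0.
A monopolist chooses Q where MR = MC. MR = 45 − 8Q; setting this equal to 21 gives Q = 3 and P = 33.
Profit = (33 − 21)·3 = 36.
Change in economic profit: 36 − 0 = 36.

Economic profit rises by 36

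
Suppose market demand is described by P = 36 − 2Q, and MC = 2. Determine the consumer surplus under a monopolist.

CS = 72.25

A monopolist chooses Q where MR = MC. MR = 36 − 4Q; setting this equal to 2 gives Q = 8.5 and P = 19.
CS = ½·(36 − 19)·8.5 = 72.25.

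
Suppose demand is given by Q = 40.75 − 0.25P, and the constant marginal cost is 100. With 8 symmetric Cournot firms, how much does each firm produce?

Inverting demand: P = 163 − 4Q.
Cournot with 8 identical firms: the symmetric best-response condition is 163 − 36q = 100. Each firm produces q = 1.75, total output Q = 14, price P = 107.

q_i = 1.75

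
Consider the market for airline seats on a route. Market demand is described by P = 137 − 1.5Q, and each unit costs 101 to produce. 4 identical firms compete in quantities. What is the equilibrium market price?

In a 4-firm Cournot equilibrium, symmetry and the first-order condition give q = (137 − 101)/(7.5) = 4.8. So Q = 19.2 and P = 108.2.

P = 108.2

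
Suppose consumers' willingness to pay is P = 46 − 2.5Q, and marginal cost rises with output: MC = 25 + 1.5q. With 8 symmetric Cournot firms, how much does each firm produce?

Cournot with 8 identical firms: the symmetric best-response condition is 46 − 22.5q = 25 + 1.5q. Each firm produces q = 0.875, total output Q = 7, price P = 28.5.

q_i = 0.875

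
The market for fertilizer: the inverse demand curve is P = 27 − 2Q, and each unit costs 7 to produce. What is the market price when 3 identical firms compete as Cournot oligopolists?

P = 12

With 3 symmetric Cournot firms, each firm's FOC gives 27 − 8q = 7, so q = 2.5, Q = 3·2.5 = 7.5, and P = 12.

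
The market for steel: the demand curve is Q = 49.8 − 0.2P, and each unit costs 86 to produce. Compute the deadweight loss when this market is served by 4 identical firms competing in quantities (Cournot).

DWL = 106.276

Inverting demand: P = 249 − 5Q.
Perfect competition: P = MC = 86, so 249 − 5Q = 86 and Q = 32.6.
With 4 symmetric Cournot firms, each firm's FOC gives 249 − 25q = 86, so q = 6.52, Q = 4·6.52 = 26.08, and P = 118.6.
DWL is the triangle between Q = 26.08 and Q = 32.6: ½·(32.6 − 26.08)·(118.6 − 86) = 106.276.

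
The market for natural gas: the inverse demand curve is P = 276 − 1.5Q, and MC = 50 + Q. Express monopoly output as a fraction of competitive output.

Q_m/Q_c = 0.625

The monopolist equates marginal revenue to marginal cost: 276 − 3Q = 50 + Q, so Q = 56.5. From demand, P = 191.25.
Under competition P = MC: 276 − 1.5Q = 50 + Q ⇒ Q = 90.4, P = 140.4.
Ratio Q_m/Q_c = 56.5/90.4 = 0.625.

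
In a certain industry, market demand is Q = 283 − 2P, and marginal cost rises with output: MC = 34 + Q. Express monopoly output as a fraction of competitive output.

Inverting demand: P = 141.5 − 0.5Q.
A monopolist chooses Q where MR = MC. MR = 141.5 − Q; setting this equal to 34 + Q gives Q = 53.75 and P = 114.625.
Competitive equilibrium sets price equal to marginal cost: 141.5 − 0.5Q = 34 + Q, so Q = 215/3 and P = 317/3.
Ratio Q_m/Q_c = 53.75/(215/3) = 0.75.

Q_m/Q_c = 0.75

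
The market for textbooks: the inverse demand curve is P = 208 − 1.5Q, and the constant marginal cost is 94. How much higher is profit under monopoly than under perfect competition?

Under competition P = MC = 94, so Q = (208 − 94)/1.5 = 76.
Profit = (94 − 94)·76 = 0.
The monopolist equates marginal revenue to marginal cost: 208 − 3Q = 94, so Q = 38. From demand, P = 151.
Profit = (151 − 94)·38 = 2166.
Change in profit: 2166 − 0 = 2166.

π rises by 2166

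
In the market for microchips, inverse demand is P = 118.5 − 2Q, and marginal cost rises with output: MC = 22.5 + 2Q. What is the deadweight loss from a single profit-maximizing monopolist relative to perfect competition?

Competitive equilibrium sets price equal to marginal cost: 118.5 − 2Q = 22.5 + 2Q, so Q = 24 and P = 70.5.
A monopolist chooses Q where MR = MC. MR = 118.5 − 4Q; setting this equal to 22.5 + 2Q gives Q = 16 and P = 86.5.
CS = ½·(118.5 − 70.5)·24 = 576; PS = (70.5·24 − 22.5·24 − ½·2·24²) = 576; TS = 1152.
CS = ½·(118.5 − 86.5)·16 = 256; PS = (86.5·16 − 22.5·16 − ½·2·16²) = 768; TS = 1024.
DWL = 1152 − 1024 = 128.

DWL = 128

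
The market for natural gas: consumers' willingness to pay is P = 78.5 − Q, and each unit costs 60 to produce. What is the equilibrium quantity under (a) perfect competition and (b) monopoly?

Competition: Q = 18.5; Monopoly: Q = 9.25

Under competition P = MC = 60, so Q = (78.5 − 60)/1 = 18.5.
A monopolist chooses Q where MR = MC. MR = 78.5 − 2Q; setting this equal to 60 gives Q = 9.25 and P = 69.25.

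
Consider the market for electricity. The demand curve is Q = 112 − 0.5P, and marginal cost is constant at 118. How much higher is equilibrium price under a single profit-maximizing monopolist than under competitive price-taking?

Inverting demand: P = 224 − 2Q.
Perfect competition: P = MC = 118, so 224 − 2Q = 118 and Q = 53.
Monopoly sets MR = MC: 224 − 4Q = 118 ⇒ Q = 26.5, P = 224 − 2·26.5 = 171.
Change in equilibrium price: 171 − 118 = 53.

P rises by 53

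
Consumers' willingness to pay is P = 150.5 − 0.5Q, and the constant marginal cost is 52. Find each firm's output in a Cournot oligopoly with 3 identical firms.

With 3 symmetric Cournot firms, each firm's FOC gives 150.5 − 2q = 52, so q = 49.25, Q = 3·49.25 = 147.75, and P = 76.625.

q_i = 49.25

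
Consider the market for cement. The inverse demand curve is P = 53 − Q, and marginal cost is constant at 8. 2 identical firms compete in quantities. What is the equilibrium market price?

With 2 symmetric Cournot firms, each firm's FOC gives 53 − 3q = 8, so q = 15, Q = 2·15 = 30, and P = 23.

P = 23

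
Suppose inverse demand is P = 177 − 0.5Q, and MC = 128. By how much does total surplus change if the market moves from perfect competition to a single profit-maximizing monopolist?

Perfect competition: P = MC = 128, so 177 − 0.5Q = 128 and Q = 98.
CS = ½·(177 − 128)·98 = 2401; PS = (128 − 128)·98 = 0; TS = 2401.
Monopoly sets MR = MC: 177 − Q = 128 ⇒ Q = 49, P = 177 − 0.5·49 = 152.5.
CS = ½·(177 − 152.5)·49 = 600.25; PS = (152.5 − 128)·49 = 1200.5; TS = 1800.75.
Change in total surplus: 1800.75 − 2401 = −600.25.

Total surplus falls by 600.25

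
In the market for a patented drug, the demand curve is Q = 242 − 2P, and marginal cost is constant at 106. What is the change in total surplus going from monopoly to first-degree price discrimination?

Inverting demand: P = 121 − 0.5Q.
The monopolist equates marginal revenue to marginal cost: 121 − Q = 106, so Q = 15. From demand, P = 113.5.
CS = ½·(121 − 113.5)·15 = 56.25; PS = (113.5 − 106)·15 = 112.5; TS = 168.75.
With perfect price discrimination, output is the efficient level Q = 30 (where demand meets MC), but every buyer pays their willingness to pay: CS = 0 and PS = total surplus.
TS = 225 (equal to competitive TS).
Change in total surplus: 225 − 168.75 = 56.25.

Total surplus rises by 56.25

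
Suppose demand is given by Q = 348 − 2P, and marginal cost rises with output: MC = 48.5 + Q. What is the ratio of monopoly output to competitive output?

Q_m/Q_c = 0.75

Inverting demand: P = 174 − 0.5Q.
Monopoly sets MR = MC: 174 − Q = 48.5 + Q ⇒ Q = 62.75, P = 174 − 0.5·62.75 = 142.625.
Competitive equilibrium sets price equal to marginal cost: 174 − 0.5Q = 48.5 + Q, so Q = 251/3 and P = 793/6.
Ratio Q_m/Q_c = 62.75/(251/3) = 0.75.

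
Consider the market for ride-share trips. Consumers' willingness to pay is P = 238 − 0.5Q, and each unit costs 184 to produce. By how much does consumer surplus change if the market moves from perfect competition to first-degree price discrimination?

Perfect competition: P = MC = 184, so 238 − 0.5Q = 184 and Q = 108.
CS = ½·(238 − 184)·108 = 2916.
With perfect price discrimination, output is the efficient level Q = 108 (where demand meets MC), but every buyer pays their willingness to pay: CS = 0 and PS = total surplus.
CS = 0.
Change in consumer surplus: 0 − 2916 = −2916.

CS falls by 2916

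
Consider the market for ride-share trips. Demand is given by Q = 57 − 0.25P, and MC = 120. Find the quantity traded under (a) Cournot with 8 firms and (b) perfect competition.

Inverting demand: P = 228 − 4Q.
With 8 symmetric Cournot firms, each firm's FOC gives 228 − 36q = 120, so q = 3, Q = 8·3 = 24, and P = 132.
Competitive firms price at marginal cost: P = 120, giving Q = 27.

Cournot: Q = 24; Competition: Q = 27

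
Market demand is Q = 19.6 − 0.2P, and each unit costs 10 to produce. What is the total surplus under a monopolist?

Inverting demand: P = 98 − 5Q.
Monopoly sets MR = MC: 98 − 10Q = 10 ⇒ Q = 8.8, P = 98 − 5·8.8 = 54.
CS = ½·(98 − 54)·8.8 = 193.6; PS = (54 − 10)·8.8 = 387.2; TS = 580.8.

TS = 580.8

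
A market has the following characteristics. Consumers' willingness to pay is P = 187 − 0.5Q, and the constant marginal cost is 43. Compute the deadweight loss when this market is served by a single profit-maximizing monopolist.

DWL = 5184

Competitive firms price at marginal cost: P = 43, giving Q = 288.
Monopoly sets MR = MC: 187 − Q = 43 ⇒ Q = 144, P = 187 − 0.5·144 = 115.
DWL is the triangle between Q = 144 and Q = 288: ½·(288 − 144)·(115 − 43) = 5184.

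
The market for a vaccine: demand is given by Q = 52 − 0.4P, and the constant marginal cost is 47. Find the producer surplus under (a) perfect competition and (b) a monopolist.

Competition: PS = 0; Monopoly: PS = 688.9

Inverting demand: P = 130 − 2.5Q.
Under competition P = MC = 47, so Q = (130 − 47)/2.5 = 33.2.
PS = (47 − 47)·33.2 = 0.
Monopoly sets MR = MC: 130 − 5Q = 47 ⇒ Q = 16.6, P = 130 − 2.5·16.6 = 88.5.
PS = (88.5 − 47)·16.6 = 688.9.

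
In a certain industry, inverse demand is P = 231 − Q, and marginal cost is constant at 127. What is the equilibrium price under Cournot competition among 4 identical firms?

Cournot with 4 identical firms: the symmetric best-response condition is 231 − 5q = 127. Each firm produces q = 20.8, total output Q = 83.2, price P = 147.8.

P = 147.8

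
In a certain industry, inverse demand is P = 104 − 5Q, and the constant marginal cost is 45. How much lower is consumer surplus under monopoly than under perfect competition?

Consumer surplus falls by 261.075

Under competition P = MC = 45, so Q = (104 − 45)/5 = 11.8.
CS = ½·(104 − 45)·11.8 = 348.1.
A monopolist chooses Q where MR = MC. MR = 104 − 10Q; setting this equal to 45 gives Q = 5.9 and P = 74.5.
CS = ½·(104 − 74.5)·5.9 = 87.025.
Change in consumer surplus: 87.025 − 348.1 = −261.075.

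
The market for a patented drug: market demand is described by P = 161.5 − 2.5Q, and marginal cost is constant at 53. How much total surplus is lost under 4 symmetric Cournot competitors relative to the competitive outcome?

DWL = 94.178

Perfect competition: P = MC = 53, so 161.5 − 2.5Q = 53 and Q = 43.4.
Cournot with 4 identical firms: the symmetric best-response condition is 161.5 − 12.5q = 53. Each firm produces q = 8.68, total output Q = 34.72, price P = 74.7.
DWL is the triangle between Q = 34.72 and Q = 43.4: ½·(43.4 − 34.72)·(74.7 − 53) = 94.178.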